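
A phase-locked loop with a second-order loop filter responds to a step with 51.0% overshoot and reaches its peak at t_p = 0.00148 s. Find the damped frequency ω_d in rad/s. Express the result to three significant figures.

t_p = π/ω_d, so ω_d = π/0.00148 = 2120 rad/s.

ω_d ≈ 2120 rad/s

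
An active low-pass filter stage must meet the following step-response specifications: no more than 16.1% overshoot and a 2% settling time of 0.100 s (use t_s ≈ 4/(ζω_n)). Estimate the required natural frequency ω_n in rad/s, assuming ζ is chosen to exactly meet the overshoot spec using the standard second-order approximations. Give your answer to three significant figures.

ω_n ≈ 79.6 rad/s

ζ = −ln(OS)/√(π² + (ln OS)²). With OS = 0.161, ln OS = −1.826 and ζ = 1.826/3.634 = 0.503.
From t_s ≈ 4/(ζω_n): ω_n = 4/(ζ·t_s) = 4/(0.503·0.100) = 79.6 rad/s.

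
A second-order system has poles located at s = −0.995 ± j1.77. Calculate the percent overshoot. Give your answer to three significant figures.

%OS ≈ 17.1%

|pole| = ω_n = √(0.995² + 1.77²) = 2.03 rad/s; ζ = cos θ = σ/ω_n = 0.490.
%OS = 100 e^{−πζ/√(1−ζ²)} with ζ = 0.490 gives 17.1%.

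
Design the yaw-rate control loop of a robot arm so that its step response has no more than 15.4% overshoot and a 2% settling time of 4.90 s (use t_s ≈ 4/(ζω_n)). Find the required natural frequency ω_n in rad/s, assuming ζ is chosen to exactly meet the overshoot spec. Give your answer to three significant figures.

From %OS = 100·exp(−πζ/√(1−ζ²)), invert to get ζ = −ln(OS)/√(π² + ln²(OS)) with OS = 0.154.
−ln 0.154 = 1.871, so ζ = 1.871/√(π² + 3.500) = 0.512.
From t_s ≈ 4/(ζω_n): ω_n = 4/(ζ·t_s) = 4/(0.512·4.90) = 1.60 rad/s.

ω_n ≈ 1.60 rad/s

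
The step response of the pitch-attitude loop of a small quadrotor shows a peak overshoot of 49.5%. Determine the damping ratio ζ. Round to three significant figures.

ζ = −ln(OS)/√(π² + (ln OS)²). With OS = 0.495, ln OS = −0.7032 and ζ = 0.7032/3.219 = 0.218.

ζ ≈ 0.218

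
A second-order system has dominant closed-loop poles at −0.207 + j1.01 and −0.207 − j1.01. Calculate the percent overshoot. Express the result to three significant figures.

With σ = 0.207, ω_d = 1.01: ω_n = √(σ²+ω_d²) = 1.03 rad/s, ζ = σ/ω_n = 0.201.
Overshoot: exp(−π·0.201/√(1−0.201²)) = 0.525, i.e. 52.5%.

%OS ≈ 52.5%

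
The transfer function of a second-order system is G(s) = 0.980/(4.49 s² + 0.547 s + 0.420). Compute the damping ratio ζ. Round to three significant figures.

ζ ≈ 0.199

Dividing through by 4.49: denominator becomes s² + 0.1218 s + 0.09354.
So ω_n = √0.09354 = 0.306 rad/s and ζ = 0.1218/(2·0.306) = 0.199.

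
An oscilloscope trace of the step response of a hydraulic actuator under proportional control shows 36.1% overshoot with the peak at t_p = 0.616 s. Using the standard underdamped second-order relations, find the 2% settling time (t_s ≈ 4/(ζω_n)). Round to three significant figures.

From the overshoot, ζ = −ln(OS)/√(π²+ln²(OS)) = 0.308.
From t_p = π/ω_d, ω_d = π/0.616 = 5.10 rad/s, so ω_n = ω_d/√(1−ζ²) = 5.36 rad/s.
t_s ≈ 4/(ζω_n) = 4/(0.308·5.36) = 2.42 s.

t_s ≈ 2.42 s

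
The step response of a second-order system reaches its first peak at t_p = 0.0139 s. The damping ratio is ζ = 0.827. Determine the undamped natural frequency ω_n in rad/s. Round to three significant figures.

ω_n ≈ 402 rad/s

Peak time t_p = π/ω_d, so ω_d = π/t_p = π/0.0139 = 226 rad/s.
ω_n = ω_d/√(1−ζ²) = 226/√0.316 = 402 rad/s.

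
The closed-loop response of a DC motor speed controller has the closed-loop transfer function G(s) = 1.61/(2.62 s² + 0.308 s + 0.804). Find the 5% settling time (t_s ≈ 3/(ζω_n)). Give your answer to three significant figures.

t_s ≈ 51.0 s

Dividing through by 2.62: denominator becomes s² + 0.1176 s + 0.3069.
So ω_n = √0.3069 = 0.554 rad/s and ζ = 0.1176/(2·0.554) = 0.106.
t_s ≈ 3/(ζω_n) = 51.0 s.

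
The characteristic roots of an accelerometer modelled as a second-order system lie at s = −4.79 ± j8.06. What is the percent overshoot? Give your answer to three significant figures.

%OS ≈ 15.5%

The poles are at −σ ± jω_d with σ = 4.79 and ω_d = 8.06, so ω_n = √(σ²+ω_d²) = 9.38 rad/s and ζ = σ/ω_n = 0.511.
%OS = 100 e^{−πζ/√(1−ζ²)} with ζ = 0.511 gives 15.5%.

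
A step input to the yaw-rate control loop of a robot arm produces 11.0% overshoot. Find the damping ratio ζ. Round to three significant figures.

ζ ≈ 0.575

From %OS = 100·exp(−πζ/√(1−ζ²)), invert to get ζ = −ln(OS)/√(π² + ln²(OS)) with OS = 0.110.
−ln 0.110 = 2.207, so ζ = 2.207/√(π² + 4.872) = 0.575.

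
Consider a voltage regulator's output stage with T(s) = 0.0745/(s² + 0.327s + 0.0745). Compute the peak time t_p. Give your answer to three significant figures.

t_p ≈ 14.4 s

ω_n = √0.0745 = 0.273 rad/s; ζ = 0.327/(2·0.273) = 0.599.
ω_d = ω_n√(1−ζ²) = 0.219 rad/s. Then t_p = π/ω_d = 14.4 s.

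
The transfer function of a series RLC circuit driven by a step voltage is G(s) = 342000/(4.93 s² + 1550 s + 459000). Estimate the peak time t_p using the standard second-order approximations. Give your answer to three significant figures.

t_p ≈ 0.0120 s

Dividing through by 4.93: denominator becomes s² + 314.4 s + 93100.
So ω_n = √93100 = 305 rad/s and ζ = 314.4/(2·305) = 0.515.
The damped frequency ω_d = ω_n√(1−ζ²) = 262 rad/s. t_p = π/ω_d = 0.0120 s.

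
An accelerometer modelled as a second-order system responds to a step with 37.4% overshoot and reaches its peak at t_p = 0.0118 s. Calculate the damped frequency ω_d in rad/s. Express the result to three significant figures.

ω_d ≈ 266 rad/s

t_p = π/ω_d, so ω_d = π/0.0118 = 266 rad/s.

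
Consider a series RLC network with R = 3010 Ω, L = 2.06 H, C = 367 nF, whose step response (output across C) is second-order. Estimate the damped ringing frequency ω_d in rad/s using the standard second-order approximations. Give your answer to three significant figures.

ω_d ≈ 888 rad/s

For a series RLC circuit (capacitor voltage as output), ω_n = 1/√(LC) = 1/√(2.06 H · 367 nF) = 1150 rad/s.
ζ = (R/2)·√(C/L) = (3010/2)·√(367 nF/2.06 H) = 0.635.
The damped frequency ω_d = ω_n√(1−ζ²) = 888 rad/s.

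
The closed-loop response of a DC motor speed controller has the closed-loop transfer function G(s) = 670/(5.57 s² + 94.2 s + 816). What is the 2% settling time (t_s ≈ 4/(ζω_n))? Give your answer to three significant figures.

t_s ≈ 0.473 s

Dividing through by 5.57: denominator becomes s² + 16.91 s + 146.5.
So ω_n = √146.5 = 12.1 rad/s and ζ = 16.91/(2·12.1) = 0.699.
t_s ≈ 4/(ζω_n) = 0.473 s.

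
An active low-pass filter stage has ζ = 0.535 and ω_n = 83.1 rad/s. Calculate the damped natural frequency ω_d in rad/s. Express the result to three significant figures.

ω_d ≈ 70.2 rad/s

ω_d = ω_n√(1−ζ²) = 83.1·√0.714 = 70.2 rad/s.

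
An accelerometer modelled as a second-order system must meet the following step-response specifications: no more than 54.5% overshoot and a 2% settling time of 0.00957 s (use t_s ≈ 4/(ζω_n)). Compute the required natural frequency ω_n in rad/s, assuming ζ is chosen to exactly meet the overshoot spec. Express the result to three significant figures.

ω_n ≈ 2200 rad/s

From %OS = 100·exp(−πζ/√(1−ζ²)), invert to get ζ = −ln(OS)/√(π² + ln²(OS)) with OS = 0.545.
−ln 0.545 = 0.6070, so ζ = 0.6070/√(π² + 0.3684) = 0.190.
Then ω_n = 4/(ζ t_s) = 4/(0.190 × 0.00957) = 2200 rad/s.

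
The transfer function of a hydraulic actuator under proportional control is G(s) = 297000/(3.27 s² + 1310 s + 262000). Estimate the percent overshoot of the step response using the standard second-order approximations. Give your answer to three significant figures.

Dividing through by 3.27: denominator becomes s² + 400.6 s + 80120.
So ω_n = √80120 = 283 rad/s and ζ = 400.6/(2·283) = 0.708.
%OS = 100 e^{−πζ/√(1−ζ²)} with ζ = 0.708 gives 4.30%.

%OS ≈ 4.30%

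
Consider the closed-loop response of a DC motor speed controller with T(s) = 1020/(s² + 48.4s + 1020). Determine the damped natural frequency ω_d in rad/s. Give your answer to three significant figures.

ω_d ≈ 20.8 rad/s

ω_n = √1020 = 31.9 rad/s; ζ = 48.4/(2·31.9) = 0.758.
ω_d = 31.9·√(1 − 0.758²) = 20.8 rad/s.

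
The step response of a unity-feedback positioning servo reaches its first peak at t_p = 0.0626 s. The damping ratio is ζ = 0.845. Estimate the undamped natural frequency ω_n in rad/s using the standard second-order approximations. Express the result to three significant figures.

ω_n ≈ 93.8 rad/s

Peak time t_p = π/ω_d, so ω_d = π/t_p = π/0.0626 = 50.2 rad/s.
ω_n = ω_d/√(1−ζ²) = 50.2/√0.286 = 93.8 rad/s.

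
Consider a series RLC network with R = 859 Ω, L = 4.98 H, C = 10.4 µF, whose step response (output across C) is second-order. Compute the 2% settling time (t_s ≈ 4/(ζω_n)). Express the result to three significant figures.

For a series RLC circuit (capacitor voltage as output), ω_n = 1/√(LC) = 1/√(4.98 H · 10.4 µF) = 139 rad/s.
ζ = (R/2)·√(C/L) = (859/2)·√(10.4 µF/4.98 H) = 0.621.
t_s ≈ 4/(ζω_n) = 0.0464 s.

t_s ≈ 0.0464 s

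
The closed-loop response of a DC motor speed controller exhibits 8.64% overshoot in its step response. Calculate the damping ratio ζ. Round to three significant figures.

ζ ≈ 0.615

ζ = −ln(OS)/√(π² + (ln OS)²). With OS = 0.0864, ln OS = −2.449 and ζ = 2.449/3.983 = 0.615.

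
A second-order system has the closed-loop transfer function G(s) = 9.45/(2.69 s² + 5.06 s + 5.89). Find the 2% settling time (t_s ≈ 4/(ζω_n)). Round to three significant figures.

Dividing through by 2.69: denominator becomes s² + 1.881 s + 2.190.
So ω_n = √2.190 = 1.48 rad/s and ζ = 1.881/(2·1.48) = 0.636.
t_s ≈ 4/(ζω_n) = 4.25 s.

t_s ≈ 4.25 s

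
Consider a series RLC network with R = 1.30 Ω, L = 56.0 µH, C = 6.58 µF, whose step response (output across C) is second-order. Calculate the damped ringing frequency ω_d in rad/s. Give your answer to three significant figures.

ω_d ≈ 50800 rad/s

For a series RLC circuit (capacitor voltage as output), ω_n = 1/√(LC) = 1/√(56.0 µH · 6.58 µF) = 52100 rad/s.
ζ = (R/2)·√(C/L) = (1.30/2)·√(6.58 µF/56.0 µH) = 0.223.
The damped frequency ω_d = ω_n√(1−ζ²) = 50800 rad/s.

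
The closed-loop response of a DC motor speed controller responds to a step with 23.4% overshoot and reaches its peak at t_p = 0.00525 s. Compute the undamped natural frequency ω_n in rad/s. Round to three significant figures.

From the overshoot, ζ = −ln(OS)/√(π²+ln²(OS)) = 0.420.
From t_p = π/ω_d, ω_d = π/0.00525 = 598 rad/s, so ω_n = ω_d/√(1−ζ²) = 659 rad/s.

ω_n ≈ 659 rad/s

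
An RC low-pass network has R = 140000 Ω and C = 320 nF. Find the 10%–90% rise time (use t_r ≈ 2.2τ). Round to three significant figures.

t_r ≈ 0.0986 s

τ = RC = 140000 × 320 nF = 0.0448 s.
t_r ≈ 2.2τ = 0.0986 s.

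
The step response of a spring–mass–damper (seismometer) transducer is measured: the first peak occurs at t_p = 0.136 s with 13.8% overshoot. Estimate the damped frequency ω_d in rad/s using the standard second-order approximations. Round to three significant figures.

ω_d ≈ 23.1 rad/s

t_p = π/ω_d, so ω_d = π/0.136 = 23.1 rad/s.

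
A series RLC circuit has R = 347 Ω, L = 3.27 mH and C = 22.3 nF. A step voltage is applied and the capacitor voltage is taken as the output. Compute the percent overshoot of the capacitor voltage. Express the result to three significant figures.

For a series RLC circuit (capacitor voltage as output), ω_n = 1/√(LC) = 1/√(3.27 mH · 22.3 nF) = 117000 rad/s.
ζ = (R/2)·√(C/L) = (347/2)·√(22.3 nF/3.27 mH) = 0.453.
Overshoot: exp(−π·0.453/√(1−0.453²)) = 0.203, i.e. 20.3%.

%OS ≈ 20.3%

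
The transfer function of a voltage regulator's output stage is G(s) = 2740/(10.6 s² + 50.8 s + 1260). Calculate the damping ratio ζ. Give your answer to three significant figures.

ζ ≈ 0.220

Dividing through by 10.6: denominator becomes s² + 4.792 s + 118.9.
So ω_n = √118.9 = 10.9 rad/s and ζ = 4.792/(2·10.9) = 0.220.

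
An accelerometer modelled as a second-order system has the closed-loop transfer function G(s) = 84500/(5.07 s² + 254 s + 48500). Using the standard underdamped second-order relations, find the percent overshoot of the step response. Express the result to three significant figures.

%OS ≈ 43.5%

Dividing through by 5.07: denominator becomes s² + 50.10 s + 9566.
So ω_n = √9566 = 97.8 rad/s and ζ = 50.10/(2·97.8) = 0.256.
Overshoot: exp(−π·0.256/√(1−0.256²)) = 0.435, i.e. 43.5%.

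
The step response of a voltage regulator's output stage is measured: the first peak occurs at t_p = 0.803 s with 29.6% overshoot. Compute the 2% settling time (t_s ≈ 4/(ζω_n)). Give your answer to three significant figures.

ζ from %OS: ζ = |ln 0.296|/√(π²+ln²0.296) = 0.361.
t_p = π/ω_d ⇒ ω_d = 3.91 rad/s; then ω_n = ω_d/√(1−ζ²) = 4.20 rad/s.
t_s ≈ 4/(ζω_n) = 4/(0.361·4.20) = 2.64 s.

t_s ≈ 2.64 s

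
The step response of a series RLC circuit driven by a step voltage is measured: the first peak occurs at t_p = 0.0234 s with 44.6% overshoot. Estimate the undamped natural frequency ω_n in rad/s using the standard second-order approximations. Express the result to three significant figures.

ω_n ≈ 139 rad/s

From the overshoot, ζ = −ln(OS)/√(π²+ln²(OS)) = 0.249.
t_p = π/ω_d ⇒ ω_d = 134 rad/s; then ω_n = ω_d/√(1−ζ²) = 139 rad/s.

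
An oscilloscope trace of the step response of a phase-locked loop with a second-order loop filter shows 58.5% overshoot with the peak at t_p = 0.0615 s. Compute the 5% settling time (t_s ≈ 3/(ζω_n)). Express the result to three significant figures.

t_s ≈ 0.344 s

The overshoot fixes ζ = −ln(OS)/√(π²+ln²(OS)) = 0.168.
t_p = π/ω_d ⇒ ω_d = 51.1 rad/s; then ω_n = ω_d/√(1−ζ²) = 51.8 rad/s.
t_s ≈ 3/(ζω_n) = 3/(0.168·51.8) = 0.344 s.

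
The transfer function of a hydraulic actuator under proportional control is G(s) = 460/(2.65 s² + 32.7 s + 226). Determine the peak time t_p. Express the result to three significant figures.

Dividing through by 2.65: denominator becomes s² + 12.34 s + 85.28.
So ω_n = √85.28 = 9.23 rad/s and ζ = 12.34/(2·9.23) = 0.668.
ω_d = 9.23·√(1 − 0.668²) = 6.87 rad/s. t_p = π/ω_d = 0.457 s.

t_p ≈ 0.457 s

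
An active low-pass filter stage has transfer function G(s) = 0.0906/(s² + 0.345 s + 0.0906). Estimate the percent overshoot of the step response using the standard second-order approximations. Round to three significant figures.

ω_n = √0.0906 = 0.301 rad/s; ζ = 0.345/(2·0.301) = 0.573.
Overshoot: exp(−π·0.573/√(1−0.573²)) = 0.111, i.e. 11.1%.

%OS ≈ 11.1%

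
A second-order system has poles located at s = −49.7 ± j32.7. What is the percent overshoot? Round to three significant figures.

%OS ≈ 0.844%

The poles are at −σ ± jω_d with σ = 49.7 and ω_d = 32.7, so ω_n = √(σ²+ω_d²) = 59.5 rad/s and ζ = σ/ω_n = 0.835.
Overshoot: exp(−π·0.835/√(1−0.835²)) = 0.00844, i.e. 0.844%.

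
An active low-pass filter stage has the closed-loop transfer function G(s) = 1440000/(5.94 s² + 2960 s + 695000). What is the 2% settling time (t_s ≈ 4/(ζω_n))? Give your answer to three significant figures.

Dividing through by 5.94: denominator becomes s² + 498.3 s + 117000.
So ω_n = √117000 = 342 rad/s and ζ = 498.3/(2·342) = 0.728.
t_s ≈ 4/(ζω_n) = 0.0161 s.

t_s ≈ 0.0161 s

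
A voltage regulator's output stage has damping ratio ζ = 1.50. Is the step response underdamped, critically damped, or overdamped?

Since ζ = 1.50 > 1, the system is overdamped.

overdamped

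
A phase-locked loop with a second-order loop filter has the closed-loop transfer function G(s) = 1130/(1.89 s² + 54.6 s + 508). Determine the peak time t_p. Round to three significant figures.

t_p ≈ 0.405 s

Dividing through by 1.89: denominator becomes s² + 28.89 s + 268.8.
So ω_n = √268.8 = 16.4 rad/s and ζ = 28.89/(2·16.4) = 0.881.
ω_d = ω_n√(1−ζ²) = 7.76 rad/s. t_p = π/ω_d = 0.405 s.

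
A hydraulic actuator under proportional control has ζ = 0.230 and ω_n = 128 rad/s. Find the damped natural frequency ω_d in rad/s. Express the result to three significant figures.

ω_d ≈ 125 rad/s

ω_d = ω_n√(1−ζ²) = 128·√0.947 = 125 rad/s.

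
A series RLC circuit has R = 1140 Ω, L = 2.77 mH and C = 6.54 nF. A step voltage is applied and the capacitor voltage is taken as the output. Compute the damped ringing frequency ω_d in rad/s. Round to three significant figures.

For a series RLC circuit (capacitor voltage as output), ω_n = 1/√(LC) = 1/√(2.77 mH · 6.54 nF) = 235000 rad/s.
ζ = (R/2)·√(C/L) = (1140/2)·√(6.54 nF/2.77 mH) = 0.876.
The damped frequency ω_d = ω_n√(1−ζ²) = 113000 rad/s.

ω_d ≈ 113000 rad/s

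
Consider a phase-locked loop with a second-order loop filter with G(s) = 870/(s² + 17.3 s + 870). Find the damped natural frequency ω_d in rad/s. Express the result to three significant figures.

Comparing the denominator to s² + 2ζω_n s + ω_n²: ω_n = √870 = 29.5 rad/s, and 2ζω_n = 17.3 so ζ = 17.3/(2·29.5) = 0.293.
ω_d = 29.5·√(1 − 0.293²) = 28.2 rad/s.

ω_d ≈ 28.2 rad/s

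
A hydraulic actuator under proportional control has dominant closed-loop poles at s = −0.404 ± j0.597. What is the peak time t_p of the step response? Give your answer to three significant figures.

t_p ≈ 5.26 s

t_p = π/ω_d with ω_d = 0.597 (the imaginary part), so t_p = 5.26 s.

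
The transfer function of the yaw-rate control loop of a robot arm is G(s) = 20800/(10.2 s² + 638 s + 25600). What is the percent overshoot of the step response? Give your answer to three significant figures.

%OS ≈ 8.12%

Dividing through by 10.2: denominator becomes s² + 62.55 s + 2510.
So ω_n = √2510 = 50.1 rad/s and ζ = 62.55/(2·50.1) = 0.624.
%OS = 100·exp(−πζ/√(1−ζ²)) = 8.12%.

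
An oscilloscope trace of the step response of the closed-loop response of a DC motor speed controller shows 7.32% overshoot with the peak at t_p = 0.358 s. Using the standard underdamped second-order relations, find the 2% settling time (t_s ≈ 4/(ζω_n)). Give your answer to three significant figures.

From the overshoot, ζ = −ln(OS)/√(π²+ln²(OS)) = 0.640.
t_p = π/ω_d ⇒ ω_d = 8.78 rad/s; then ω_n = ω_d/√(1−ζ²) = 11.4 rad/s.
t_s ≈ 4/(ζω_n) = 4/(0.640·11.4) = 0.548 s.

t_s ≈ 0.548 s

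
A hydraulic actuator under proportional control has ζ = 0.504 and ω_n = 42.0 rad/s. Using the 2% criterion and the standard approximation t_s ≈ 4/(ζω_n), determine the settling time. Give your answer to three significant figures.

t_s ≈ 4/(ζω_n) = 4/(0.504 × 42.0) = 0.189 s.

t_s ≈ 0.189 s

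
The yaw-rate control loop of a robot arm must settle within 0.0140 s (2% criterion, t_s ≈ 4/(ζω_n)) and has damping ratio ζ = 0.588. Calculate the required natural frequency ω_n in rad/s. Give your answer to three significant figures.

ω_n ≈ 486 rad/s

Rearranging t_s ≈ 4/(ζω_n) gives ω_n = 4/(ζ·t_s) = 4/(0.588 × 0.0140) = 486 rad/s.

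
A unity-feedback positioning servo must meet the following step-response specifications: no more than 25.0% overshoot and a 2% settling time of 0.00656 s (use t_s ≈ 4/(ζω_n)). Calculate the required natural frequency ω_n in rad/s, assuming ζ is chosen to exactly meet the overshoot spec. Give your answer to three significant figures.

ω_n ≈ 1510 rad/s

Inverting the overshoot relation: ζ = |ln 0.250|/√(π² + ln²0.250) = 0.404.
From t_s ≈ 4/(ζω_n): ω_n = 4/(ζ·t_s) = 4/(0.404·0.00656) = 1510 rad/s.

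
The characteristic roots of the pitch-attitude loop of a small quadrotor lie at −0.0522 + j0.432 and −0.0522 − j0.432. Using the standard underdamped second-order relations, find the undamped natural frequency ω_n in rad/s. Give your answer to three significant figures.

ω_n ≈ 0.435 rad/s

|pole| = ω_n = √(0.0522² + 0.432²) = 0.435 rad/s; ζ = cos θ = σ/ω_n = 0.120.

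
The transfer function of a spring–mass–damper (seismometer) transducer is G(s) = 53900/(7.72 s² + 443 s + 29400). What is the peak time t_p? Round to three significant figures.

t_p ≈ 0.0575 s

Dividing through by 7.72: denominator becomes s² + 57.38 s + 3808.
So ω_n = √3808 = 61.7 rad/s and ζ = 57.38/(2·61.7) = 0.465.
ω_d = ω_n√(1−ζ²) = 54.6 rad/s. t_p = π/ω_d = 0.0575 s.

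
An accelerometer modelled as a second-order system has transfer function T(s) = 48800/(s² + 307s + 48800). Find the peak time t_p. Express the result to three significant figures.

t_p ≈ 0.0198 s

Comparing the denominator to s² + 2ζω_n s + ω_n²: ω_n = √48800 = 221 rad/s, and 2ζω_n = 307 so ζ = 307/(2·221) = 0.695.
The damped frequency ω_d = ω_n√(1−ζ²) = 159 rad/s. Then t_p = π/ω_d = 0.0198 s.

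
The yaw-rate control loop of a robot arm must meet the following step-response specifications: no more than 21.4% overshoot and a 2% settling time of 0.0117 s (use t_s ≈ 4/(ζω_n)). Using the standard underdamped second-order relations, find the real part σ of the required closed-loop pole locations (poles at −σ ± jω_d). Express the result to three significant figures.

σ ≈ 342

The settling-time spec alone fixes σ = ζω_n = 4/t_s = 4/0.0117 = 342.
(Overshoot then fixes ζ = 0.441 and hence ω_d = σ·√(1−ζ²)/ζ = 697 rad/s.)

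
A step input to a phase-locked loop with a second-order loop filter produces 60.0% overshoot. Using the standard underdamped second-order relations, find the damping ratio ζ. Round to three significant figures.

ζ ≈ 0.160

Inverting the overshoot relation: ζ = |ln 0.600|/√(π² + ln²0.600) = 0.160.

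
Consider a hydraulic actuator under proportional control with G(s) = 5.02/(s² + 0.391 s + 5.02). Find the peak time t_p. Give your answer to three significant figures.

Comparing the denominator to s² + 2ζω_n s + ω_n²: ω_n = √5.02 = 2.24 rad/s, and 2ζω_n = 0.391 so ζ = 0.391/(2·2.24) = 0.0873.
The damped frequency ω_d = ω_n√(1−ζ²) = 2.23 rad/s. Then t_p = π/ω_d = 1.41 s.

t_p ≈ 1.41 s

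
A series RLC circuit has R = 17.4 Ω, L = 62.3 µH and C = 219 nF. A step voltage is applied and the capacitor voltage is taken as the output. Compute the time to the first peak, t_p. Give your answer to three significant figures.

t_p ≈ 0.0000135 s

For a series RLC circuit (capacitor voltage as output), ω_n = 1/√(LC) = 1/√(62.3 µH · 219 nF) = 271000 rad/s.
ζ = (R/2)·√(C/L) = (17.4/2)·√(219 nF/62.3 µH) = 0.516.
ω_d = 271000·√(1 − 0.516²) = 232000 rad/s. t_p = π/ω_d = 0.0000135 s.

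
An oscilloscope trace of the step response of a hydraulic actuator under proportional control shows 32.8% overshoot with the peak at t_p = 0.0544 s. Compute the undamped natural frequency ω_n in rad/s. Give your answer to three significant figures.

ω_n ≈ 61.3 rad/s

ζ from %OS: ζ = |ln 0.328|/√(π²+ln²0.328) = 0.334.
From t_p = π/ω_d, ω_d = π/0.0544 = 57.7 rad/s, so ω_n = ω_d/√(1−ζ²) = 61.3 rad/s.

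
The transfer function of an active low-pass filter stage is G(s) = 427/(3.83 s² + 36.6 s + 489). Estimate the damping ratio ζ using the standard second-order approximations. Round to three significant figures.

Dividing through by 3.83: denominator becomes s² + 9.556 s + 127.7.
So ω_n = √127.7 = 11.3 rad/s and ζ = 9.556/(2·11.3) = 0.423.

ζ ≈ 0.423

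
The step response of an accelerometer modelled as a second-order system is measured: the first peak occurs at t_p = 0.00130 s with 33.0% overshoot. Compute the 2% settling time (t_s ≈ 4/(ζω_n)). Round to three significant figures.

t_s ≈ 0.00469 s

The overshoot fixes ζ = −ln(OS)/√(π²+ln²(OS)) = 0.333.
From t_p = π/ω_d, ω_d = π/0.00130 = 2420 rad/s, so ω_n = ω_d/√(1−ζ²) = 2560 rad/s.
t_s ≈ 4/(ζω_n) = 4/(0.333·2560) = 0.00469 s.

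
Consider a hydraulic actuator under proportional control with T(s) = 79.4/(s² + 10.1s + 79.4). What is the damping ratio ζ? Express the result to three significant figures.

ζ ≈ 0.567

Matching coefficients with s² + 2ζω_n s + ω_n² gives ω_n² = 79.4 ⇒ ω_n = 8.91 rad/s, and ζ = 10.1/(2ω_n) = 0.567.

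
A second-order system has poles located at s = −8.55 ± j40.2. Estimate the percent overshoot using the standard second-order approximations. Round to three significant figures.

%OS ≈ 51.3%

The poles are at −σ ± jω_d with σ = 8.55 and ω_d = 40.2, so ω_n = √(σ²+ω_d²) = 41.1 rad/s and ζ = σ/ω_n = 0.208.
%OS = 100 e^{−πζ/√(1−ζ²)} with ζ = 0.208 gives 51.3%.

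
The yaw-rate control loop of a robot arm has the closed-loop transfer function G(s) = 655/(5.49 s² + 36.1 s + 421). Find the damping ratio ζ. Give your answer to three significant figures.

Dividing through by 5.49: denominator becomes s² + 6.576 s + 76.68.
So ω_n = √76.68 = 8.76 rad/s and ζ = 6.576/(2·8.76) = 0.375.

ζ ≈ 0.375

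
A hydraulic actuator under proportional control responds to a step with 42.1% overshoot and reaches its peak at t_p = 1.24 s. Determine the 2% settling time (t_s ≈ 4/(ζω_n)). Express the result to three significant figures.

From the overshoot, ζ = −ln(OS)/√(π²+ln²(OS)) = 0.265.
From t_p = π/ω_d, ω_d = π/1.24 = 2.53 rad/s, so ω_n = ω_d/√(1−ζ²) = 2.63 rad/s.
t_s ≈ 4/(ζω_n) = 4/(0.265·2.63) = 5.73 s.

t_s ≈ 5.73 s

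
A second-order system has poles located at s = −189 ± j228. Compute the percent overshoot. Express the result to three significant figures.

%OS ≈ 7.40%

The poles are at −σ ± jω_d with σ = 189 and ω_d = 228, so ω_n = √(σ²+ω_d²) = 296 rad/s and ζ = σ/ω_n = 0.638.
%OS = 100 e^{−πζ/√(1−ζ²)} with ζ = 0.638 gives 7.40%.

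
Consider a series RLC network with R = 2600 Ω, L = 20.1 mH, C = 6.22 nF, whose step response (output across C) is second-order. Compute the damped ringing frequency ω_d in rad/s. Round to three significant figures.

For a series RLC circuit (capacitor voltage as output), ω_n = 1/√(LC) = 1/√(20.1 mH · 6.22 nF) = 89400 rad/s.
ζ = (R/2)·√(C/L) = (2600/2)·√(6.22 nF/20.1 mH) = 0.723.
ω_d = ω_n√(1−ζ²) = 61800 rad/s.

ω_d ≈ 61800 rad/s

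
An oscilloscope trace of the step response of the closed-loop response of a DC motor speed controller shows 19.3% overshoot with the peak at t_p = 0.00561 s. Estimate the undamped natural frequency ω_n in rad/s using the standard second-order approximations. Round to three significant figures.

From the overshoot, ζ = −ln(OS)/√(π²+ln²(OS)) = 0.464.
From t_p = π/ω_d, ω_d = π/0.00561 = 560 rad/s, so ω_n = ω_d/√(1−ζ²) = 632 rad/s.

ω_n ≈ 632 rad/s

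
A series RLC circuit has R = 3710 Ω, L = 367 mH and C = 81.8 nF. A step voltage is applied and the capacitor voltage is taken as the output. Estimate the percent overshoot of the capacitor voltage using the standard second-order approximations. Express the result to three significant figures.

For a series RLC circuit (capacitor voltage as output), ω_n = 1/√(LC) = 1/√(367 mH · 81.8 nF) = 5770 rad/s.
ζ = (R/2)·√(C/L) = (3710/2)·√(81.8 nF/367 mH) = 0.876.
%OS = 100·exp(−πζ/√(1−ζ²)) = 0.335%.

%OS ≈ 0.335%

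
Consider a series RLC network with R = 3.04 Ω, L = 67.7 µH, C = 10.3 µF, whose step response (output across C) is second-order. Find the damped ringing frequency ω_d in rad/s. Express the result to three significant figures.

ω_d ≈ 30500 rad/s

For a series RLC circuit (capacitor voltage as output), ω_n = 1/√(LC) = 1/√(67.7 µH · 10.3 µF) = 37900 rad/s.
ζ = (R/2)·√(C/L) = (3.04/2)·√(10.3 µF/67.7 µH) = 0.593.
ω_d = 37900·√(1 − 0.593²) = 30500 rad/s.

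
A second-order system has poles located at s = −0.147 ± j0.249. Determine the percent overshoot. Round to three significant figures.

%OS ≈ 15.7%

With σ = 0.147, ω_d = 0.249: ω_n = √(σ²+ω_d²) = 0.289 rad/s, ζ = σ/ω_n = 0.508.
%OS = 100·exp(−πζ/√(1−ζ²)) = 15.7%.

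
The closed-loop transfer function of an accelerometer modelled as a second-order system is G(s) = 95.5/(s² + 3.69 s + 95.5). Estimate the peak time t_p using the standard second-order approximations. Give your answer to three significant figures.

Comparing the denominator to s² + 2ζω_n s + ω_n²: ω_n = √95.5 = 9.77 rad/s, and 2ζω_n = 3.69 so ζ = 3.69/(2·9.77) = 0.189.
The damped frequency ω_d = ω_n√(1−ζ²) = 9.60 rad/s. Then t_p = π/ω_d = 0.327 s.

t_p ≈ 0.327 s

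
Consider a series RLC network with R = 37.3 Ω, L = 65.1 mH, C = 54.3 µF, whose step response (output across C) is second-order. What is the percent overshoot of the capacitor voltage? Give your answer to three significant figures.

%OS ≈ 13.4%

For a series RLC circuit (capacitor voltage as output), ω_n = 1/√(LC) = 1/√(65.1 mH · 54.3 µF) = 532 rad/s.
ζ = (R/2)·√(C/L) = (37.3/2)·√(54.3 µF/65.1 mH) = 0.539.
%OS = 100·exp(−πζ/√(1−ζ²)) = 13.4%.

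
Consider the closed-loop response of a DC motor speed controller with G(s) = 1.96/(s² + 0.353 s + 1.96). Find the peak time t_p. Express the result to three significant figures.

Matching coefficients with s² + 2ζω_n s + ω_n² gives ω_n² = 1.96 ⇒ ω_n = 1.40 rad/s, and ζ = 0.353/(2ω_n) = 0.126.
The damped frequency ω_d = ω_n√(1−ζ²) = 1.39 rad/s. Then t_p = π/ω_d = 2.26 s.

t_p ≈ 2.26 s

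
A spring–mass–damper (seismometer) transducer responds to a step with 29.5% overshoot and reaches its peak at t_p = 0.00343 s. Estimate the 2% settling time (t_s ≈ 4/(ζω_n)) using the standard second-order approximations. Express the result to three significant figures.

t_s ≈ 0.0112 s

From the overshoot, ζ = −ln(OS)/√(π²+ln²(OS)) = 0.362.
t_p = π/ω_d ⇒ ω_d = 916 rad/s; then ω_n = ω_d/√(1−ζ²) = 983 rad/s.
t_s ≈ 4/(ζω_n) = 4/(0.362·983) = 0.0112 s.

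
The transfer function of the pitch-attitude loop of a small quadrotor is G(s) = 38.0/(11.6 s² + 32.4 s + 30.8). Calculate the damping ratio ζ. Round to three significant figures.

ζ ≈ 0.857

Dividing through by 11.6: denominator becomes s² + 2.793 s + 2.655.
So ω_n = √2.655 = 1.63 rad/s and ζ = 2.793/(2·1.63) = 0.857.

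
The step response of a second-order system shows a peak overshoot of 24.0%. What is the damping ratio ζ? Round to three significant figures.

Inverting the overshoot relation: ζ = |ln 0.240|/√(π² + ln²0.240) = 0.414.

ζ ≈ 0.414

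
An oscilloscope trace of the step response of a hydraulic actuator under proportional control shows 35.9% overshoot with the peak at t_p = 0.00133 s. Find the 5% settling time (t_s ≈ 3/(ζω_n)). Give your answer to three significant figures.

t_s ≈ 0.00389 s

ζ from %OS: ζ = |ln 0.359|/√(π²+ln²0.359) = 0.310.
From t_p = π/ω_d, ω_d = π/0.00133 = 2360 rad/s, so ω_n = ω_d/√(1−ζ²) = 2480 rad/s.
t_s ≈ 3/(ζω_n) = 3/(0.310·2480) = 0.00389 s.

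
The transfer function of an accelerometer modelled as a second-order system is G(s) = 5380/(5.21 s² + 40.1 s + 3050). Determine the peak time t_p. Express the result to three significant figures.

t_p ≈ 0.132 s

Dividing through by 5.21: denominator becomes s² + 7.697 s + 585.4.
So ω_n = √585.4 = 24.2 rad/s and ζ = 7.697/(2·24.2) = 0.159.
ω_d = ω_n√(1−ζ²) = 23.9 rad/s. t_p = π/ω_d = 0.132 s.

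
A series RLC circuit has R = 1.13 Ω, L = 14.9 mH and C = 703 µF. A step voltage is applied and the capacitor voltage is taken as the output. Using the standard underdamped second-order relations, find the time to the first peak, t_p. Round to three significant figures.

For a series RLC circuit (capacitor voltage as output), ω_n = 1/√(LC) = 1/√(14.9 mH · 703 µF) = 309 rad/s.
ζ = (R/2)·√(C/L) = (1.13/2)·√(703 µF/14.9 mH) = 0.123.
ω_d = ω_n√(1−ζ²) = 307 rad/s. t_p = π/ω_d = 0.0102 s.

t_p ≈ 0.0102 s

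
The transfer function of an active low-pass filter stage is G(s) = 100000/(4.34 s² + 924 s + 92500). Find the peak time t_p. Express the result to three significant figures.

Dividing through by 4.34: denominator becomes s² + 212.9 s + 21310.
So ω_n = √21310 = 146 rad/s and ζ = 212.9/(2·146) = 0.729.
The damped frequency ω_d = ω_n√(1−ζ²) = 99.9 rad/s. t_p = π/ω_d = 0.0314 s.

t_p ≈ 0.0314 s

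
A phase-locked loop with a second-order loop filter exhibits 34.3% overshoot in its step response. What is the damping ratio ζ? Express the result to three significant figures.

ζ ≈ 0.322

Inverting the overshoot relation: ζ = |ln 0.343|/√(π² + ln²0.343) = 0.322.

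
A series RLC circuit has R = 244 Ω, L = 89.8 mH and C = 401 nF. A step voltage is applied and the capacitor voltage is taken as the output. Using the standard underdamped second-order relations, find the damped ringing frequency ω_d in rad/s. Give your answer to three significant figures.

For a series RLC circuit (capacitor voltage as output), ω_n = 1/√(LC) = 1/√(89.8 mH · 401 nF) = 5270 rad/s.
ζ = (R/2)·√(C/L) = (244/2)·√(401 nF/89.8 mH) = 0.258.
The damped frequency ω_d = ω_n√(1−ζ²) = 5090 rad/s.

ω_d ≈ 5090 rad/s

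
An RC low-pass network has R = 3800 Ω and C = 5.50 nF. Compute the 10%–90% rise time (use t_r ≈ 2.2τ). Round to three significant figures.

τ = RC = 3800 × 5.50 nF = 0.0000209 s.
t_r ≈ 2.2τ = 0.0000460 s.

t_r ≈ 0.0000460 s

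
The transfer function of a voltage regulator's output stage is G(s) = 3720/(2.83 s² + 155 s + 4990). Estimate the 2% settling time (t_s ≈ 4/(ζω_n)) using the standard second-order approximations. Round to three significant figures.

Dividing through by 2.83: denominator becomes s² + 54.77 s + 1763.
So ω_n = √1763 = 42.0 rad/s and ζ = 54.77/(2·42.0) = 0.652.
t_s ≈ 4/(ζω_n) = 0.146 s.

t_s ≈ 0.146 s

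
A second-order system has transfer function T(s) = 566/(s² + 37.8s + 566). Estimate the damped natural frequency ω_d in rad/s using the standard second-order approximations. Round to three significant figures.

ω_n = √566 = 23.8 rad/s; ζ = 37.8/(2·23.8) = 0.794.
The damped frequency ω_d = ω_n√(1−ζ²) = 14.4 rad/s.

ω_d ≈ 14.4 rad/s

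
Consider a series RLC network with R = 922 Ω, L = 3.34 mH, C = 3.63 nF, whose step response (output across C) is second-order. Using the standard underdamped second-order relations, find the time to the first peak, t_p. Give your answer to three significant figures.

t_p ≈ 0.0000125 s

For a series RLC circuit (capacitor voltage as output), ω_n = 1/√(LC) = 1/√(3.34 mH · 3.63 nF) = 287000 rad/s.
ζ = (R/2)·√(C/L) = (922/2)·√(3.63 nF/3.34 mH) = 0.481.
ω_d = 287000·√(1 − 0.481²) = 252000 rad/s. t_p = π/ω_d = 0.0000125 s.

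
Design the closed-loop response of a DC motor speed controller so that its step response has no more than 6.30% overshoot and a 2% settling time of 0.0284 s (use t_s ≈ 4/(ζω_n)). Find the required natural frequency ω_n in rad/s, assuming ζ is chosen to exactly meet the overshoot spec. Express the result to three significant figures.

From %OS = 100·exp(−πζ/√(1−ζ²)), invert to get ζ = −ln(OS)/√(π² + ln²(OS)) with OS = 0.0630.
−ln 0.0630 = 2.765, so ζ = 2.765/√(π² + 7.643) = 0.661.
From t_s ≈ 4/(ζω_n): ω_n = 4/(ζ·t_s) = 4/(0.661·0.0284) = 213 rad/s.

ω_n ≈ 213 rad/s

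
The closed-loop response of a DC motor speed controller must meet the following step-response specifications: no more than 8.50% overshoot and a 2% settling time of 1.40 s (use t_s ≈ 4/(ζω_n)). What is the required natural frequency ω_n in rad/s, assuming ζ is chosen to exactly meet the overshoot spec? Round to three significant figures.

Inverting the overshoot relation: ζ = |ln 0.0850|/√(π² + ln²0.0850) = 0.617.
From t_s ≈ 4/(ζω_n): ω_n = 4/(ζ·t_s) = 4/(0.617·1.40) = 4.63 rad/s.

ω_n ≈ 4.63 rad/s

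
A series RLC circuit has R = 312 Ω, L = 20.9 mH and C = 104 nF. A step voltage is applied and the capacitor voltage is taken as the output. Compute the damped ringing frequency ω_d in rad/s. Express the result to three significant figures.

ω_d ≈ 20100 rad/s

For a series RLC circuit (capacitor voltage as output), ω_n = 1/√(LC) = 1/√(20.9 mH · 104 nF) = 21400 rad/s.
ζ = (R/2)·√(C/L) = (312/2)·√(104 nF/20.9 mH) = 0.348.
The damped frequency ω_d = ω_n√(1−ζ²) = 20100 rad/s.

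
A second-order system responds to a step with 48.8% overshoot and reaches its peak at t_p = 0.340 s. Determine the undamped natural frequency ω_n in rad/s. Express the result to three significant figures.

ω_n ≈ 9.48 rad/s

ζ from %OS: ζ = |ln 0.488|/√(π²+ln²0.488) = 0.223.
From t_p = π/ω_d, ω_d = π/0.340 = 9.24 rad/s, so ω_n = ω_d/√(1−ζ²) = 9.48 rad/s.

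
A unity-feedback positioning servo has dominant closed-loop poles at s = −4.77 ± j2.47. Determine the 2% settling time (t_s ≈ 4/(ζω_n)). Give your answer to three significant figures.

For poles at −σ ± jω_d, ζω_n = σ = 4.77, so t_s ≈ 4/σ = 0.839 s.

t_s ≈ 0.839 s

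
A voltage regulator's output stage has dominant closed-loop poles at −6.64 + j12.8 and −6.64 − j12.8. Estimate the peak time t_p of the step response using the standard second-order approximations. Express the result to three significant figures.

t_p ≈ 0.245 s

t_p = π/ω_d with ω_d = 12.8 (the imaginary part), so t_p = 0.245 s.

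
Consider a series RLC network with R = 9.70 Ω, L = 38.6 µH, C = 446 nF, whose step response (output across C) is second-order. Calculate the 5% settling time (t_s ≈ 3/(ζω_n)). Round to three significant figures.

For a series RLC circuit (capacitor voltage as output), ω_n = 1/√(LC) = 1/√(38.6 µH · 446 nF) = 241000 rad/s.
ζ = (R/2)·√(C/L) = (9.70/2)·√(446 nF/38.6 µH) = 0.521.
t_s ≈ 3/(ζω_n) = 0.0000239 s.

t_s ≈ 0.0000239 s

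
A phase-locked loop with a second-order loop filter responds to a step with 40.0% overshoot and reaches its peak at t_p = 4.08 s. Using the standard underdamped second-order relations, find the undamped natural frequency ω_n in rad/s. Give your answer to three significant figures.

ζ from %OS: ζ = |ln 0.400|/√(π²+ln²0.400) = 0.280.
t_p = π/ω_d ⇒ ω_d = 0.770 rad/s; then ω_n = ω_d/√(1−ζ²) = 0.802 rad/s.

ω_n ≈ 0.802 rad/s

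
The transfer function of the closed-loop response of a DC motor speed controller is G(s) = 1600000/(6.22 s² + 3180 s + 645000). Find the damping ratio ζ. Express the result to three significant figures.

Dividing through by 6.22: denominator becomes s² + 511.3 s + 103700.
So ω_n = √103700 = 322 rad/s and ζ = 511.3/(2·322) = 0.794.

ζ ≈ 0.794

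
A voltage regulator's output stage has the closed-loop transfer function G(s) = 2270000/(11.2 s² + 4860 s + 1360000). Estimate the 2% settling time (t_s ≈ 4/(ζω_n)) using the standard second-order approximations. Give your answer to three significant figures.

Dividing through by 11.2: denominator becomes s² + 433.9 s + 121400.
So ω_n = √121400 = 348 rad/s and ζ = 433.9/(2·348) = 0.623.
t_s ≈ 4/(ζω_n) = 0.0184 s.

t_s ≈ 0.0184 s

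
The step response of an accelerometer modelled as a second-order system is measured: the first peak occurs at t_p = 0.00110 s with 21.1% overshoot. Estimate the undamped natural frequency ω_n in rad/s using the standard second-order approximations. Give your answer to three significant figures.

ζ from %OS: ζ = |ln 0.211|/√(π²+ln²0.211) = 0.444.
t_p = π/ω_d ⇒ ω_d = 2860 rad/s; then ω_n = ω_d/√(1−ζ²) = 3190 rad/s.

ω_n ≈ 3190 rad/s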